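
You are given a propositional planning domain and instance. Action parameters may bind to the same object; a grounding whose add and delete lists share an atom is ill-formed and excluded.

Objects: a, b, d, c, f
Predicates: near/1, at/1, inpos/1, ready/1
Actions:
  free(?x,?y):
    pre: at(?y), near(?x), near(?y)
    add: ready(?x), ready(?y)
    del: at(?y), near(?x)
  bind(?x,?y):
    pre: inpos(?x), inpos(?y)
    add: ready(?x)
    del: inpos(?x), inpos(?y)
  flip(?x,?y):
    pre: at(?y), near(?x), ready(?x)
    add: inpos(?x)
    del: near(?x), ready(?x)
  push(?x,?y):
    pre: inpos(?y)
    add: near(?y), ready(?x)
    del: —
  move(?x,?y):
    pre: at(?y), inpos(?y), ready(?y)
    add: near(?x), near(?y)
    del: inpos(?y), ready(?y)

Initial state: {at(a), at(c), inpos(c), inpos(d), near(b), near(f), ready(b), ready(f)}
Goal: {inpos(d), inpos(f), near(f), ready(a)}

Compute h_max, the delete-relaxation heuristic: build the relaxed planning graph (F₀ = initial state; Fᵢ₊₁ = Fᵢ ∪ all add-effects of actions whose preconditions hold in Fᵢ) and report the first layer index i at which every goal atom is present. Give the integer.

F0 = init (8 atoms)
F1 = F0 ∪ {inpos(b), inpos(f), near(c), near(d), ready(a), ready(c), ready(d)}  (15 atoms)
goal ⊆ F1  ⇒  h_max = 1

1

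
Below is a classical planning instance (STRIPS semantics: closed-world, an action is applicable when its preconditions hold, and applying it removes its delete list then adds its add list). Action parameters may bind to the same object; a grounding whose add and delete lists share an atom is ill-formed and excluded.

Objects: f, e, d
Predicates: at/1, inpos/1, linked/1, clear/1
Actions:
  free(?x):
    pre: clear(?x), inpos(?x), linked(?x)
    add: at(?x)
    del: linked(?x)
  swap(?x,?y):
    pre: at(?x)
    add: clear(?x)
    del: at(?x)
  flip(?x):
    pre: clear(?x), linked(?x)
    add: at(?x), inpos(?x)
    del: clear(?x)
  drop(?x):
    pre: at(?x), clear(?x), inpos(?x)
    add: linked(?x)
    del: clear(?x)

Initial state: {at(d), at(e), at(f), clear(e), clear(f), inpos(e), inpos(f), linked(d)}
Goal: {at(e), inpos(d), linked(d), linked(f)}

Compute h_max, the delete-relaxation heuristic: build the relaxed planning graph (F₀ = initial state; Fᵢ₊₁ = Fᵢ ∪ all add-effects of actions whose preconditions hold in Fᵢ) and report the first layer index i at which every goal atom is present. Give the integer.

2

F0 = init (8 atoms)
F1 = F0 ∪ {clear(d), linked(e), linked(f)}  (11 atoms)
F2 = F1 ∪ {inpos(d)}  (12 atoms)
goal ⊆ F2  ⇒  h_max = 2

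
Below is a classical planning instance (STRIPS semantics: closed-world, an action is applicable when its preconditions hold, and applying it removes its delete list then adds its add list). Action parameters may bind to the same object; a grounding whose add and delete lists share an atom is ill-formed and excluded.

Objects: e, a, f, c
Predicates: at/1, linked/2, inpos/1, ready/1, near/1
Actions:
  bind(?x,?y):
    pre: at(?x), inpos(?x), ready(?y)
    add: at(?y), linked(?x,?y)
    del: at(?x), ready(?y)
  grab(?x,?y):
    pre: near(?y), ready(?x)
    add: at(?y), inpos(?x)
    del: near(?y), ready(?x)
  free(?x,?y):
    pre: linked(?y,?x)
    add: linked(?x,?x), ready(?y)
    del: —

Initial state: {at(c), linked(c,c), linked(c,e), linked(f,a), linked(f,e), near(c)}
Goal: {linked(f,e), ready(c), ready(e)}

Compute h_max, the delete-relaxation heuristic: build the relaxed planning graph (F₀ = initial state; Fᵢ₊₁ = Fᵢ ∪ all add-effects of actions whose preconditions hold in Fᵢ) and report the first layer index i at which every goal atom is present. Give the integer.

F0 = init (6 atoms)
F1 = F0 ∪ {linked(a,a), linked(e,e), ready(c), ready(f)}  (10 atoms)
F2 = F1 ∪ {inpos(c), inpos(f), ready(a), ready(e)}  (14 atoms)
goal ⊆ F2  ⇒  h_max = 2

2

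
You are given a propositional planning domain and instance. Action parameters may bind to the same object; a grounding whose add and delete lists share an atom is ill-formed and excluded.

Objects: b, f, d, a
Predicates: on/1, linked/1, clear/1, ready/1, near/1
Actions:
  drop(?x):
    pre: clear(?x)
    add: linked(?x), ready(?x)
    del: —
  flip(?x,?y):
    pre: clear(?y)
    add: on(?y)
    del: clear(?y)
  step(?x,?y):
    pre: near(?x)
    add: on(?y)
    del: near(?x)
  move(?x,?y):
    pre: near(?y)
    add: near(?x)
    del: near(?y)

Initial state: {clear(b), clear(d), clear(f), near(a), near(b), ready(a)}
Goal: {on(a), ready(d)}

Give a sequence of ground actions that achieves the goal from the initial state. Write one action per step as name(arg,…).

1. drop(d)  →  {clear(b), clear(d), clear(f), linked(d), near(a), near(b), ready(a), ready(d)}
2. step(b,a)  →  {clear(b), clear(d), clear(f), linked(d), near(a), on(a), ready(a), ready(d)}

drop(d); step(b,a)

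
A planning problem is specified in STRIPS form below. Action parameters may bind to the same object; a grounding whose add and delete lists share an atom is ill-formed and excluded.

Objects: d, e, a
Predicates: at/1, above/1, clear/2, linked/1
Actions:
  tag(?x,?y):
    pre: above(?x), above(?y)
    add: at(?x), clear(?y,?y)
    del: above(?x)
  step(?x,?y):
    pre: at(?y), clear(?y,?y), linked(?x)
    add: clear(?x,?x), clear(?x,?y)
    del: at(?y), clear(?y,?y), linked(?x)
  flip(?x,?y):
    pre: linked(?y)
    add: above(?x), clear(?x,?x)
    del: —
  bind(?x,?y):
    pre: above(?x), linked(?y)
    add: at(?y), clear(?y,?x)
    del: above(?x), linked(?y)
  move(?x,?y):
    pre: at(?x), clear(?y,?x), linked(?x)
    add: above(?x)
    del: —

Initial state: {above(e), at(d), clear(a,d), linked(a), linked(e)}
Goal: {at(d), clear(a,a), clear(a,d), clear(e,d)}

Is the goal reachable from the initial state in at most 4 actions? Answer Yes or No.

Yes

1. flip(d,e)  →  {above(d), above(e), at(d), clear(a,d), clear(d,d), linked(a), linked(e)}
2. flip(a,e)  →  {above(a), above(d), above(e), at(d), clear(a,a), clear(a,d), clear(d,d), linked(a), linked(e)}
3. bind(d,e)  →  {above(a), above(e), at(d), at(e), clear(a,a), clear(a,d), clear(d,d), clear(e,d), linked(a)}
optimal plan length = 3; 3 ≤ 4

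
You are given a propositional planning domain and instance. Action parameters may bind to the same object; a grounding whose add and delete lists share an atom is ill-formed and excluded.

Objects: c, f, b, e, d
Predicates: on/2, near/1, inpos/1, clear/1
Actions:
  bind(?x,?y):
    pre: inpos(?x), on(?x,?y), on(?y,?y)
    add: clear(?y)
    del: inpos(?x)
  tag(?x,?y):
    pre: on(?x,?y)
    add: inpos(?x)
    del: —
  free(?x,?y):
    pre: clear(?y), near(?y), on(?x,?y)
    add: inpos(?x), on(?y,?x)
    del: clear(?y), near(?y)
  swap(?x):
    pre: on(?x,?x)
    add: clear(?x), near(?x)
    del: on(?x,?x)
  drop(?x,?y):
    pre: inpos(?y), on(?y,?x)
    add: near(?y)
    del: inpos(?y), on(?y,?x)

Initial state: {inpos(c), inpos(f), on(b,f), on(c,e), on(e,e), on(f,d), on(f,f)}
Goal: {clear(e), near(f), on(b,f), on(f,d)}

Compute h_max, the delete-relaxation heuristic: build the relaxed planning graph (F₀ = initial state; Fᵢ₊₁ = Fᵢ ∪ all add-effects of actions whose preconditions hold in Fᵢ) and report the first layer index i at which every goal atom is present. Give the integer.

F0 = init (7 atoms)
F1 = F0 ∪ {clear(e), clear(f), inpos(b), inpos(e), near(c), near(e), near(f)}  (14 atoms)
goal ⊆ F1  ⇒  h_max = 1

1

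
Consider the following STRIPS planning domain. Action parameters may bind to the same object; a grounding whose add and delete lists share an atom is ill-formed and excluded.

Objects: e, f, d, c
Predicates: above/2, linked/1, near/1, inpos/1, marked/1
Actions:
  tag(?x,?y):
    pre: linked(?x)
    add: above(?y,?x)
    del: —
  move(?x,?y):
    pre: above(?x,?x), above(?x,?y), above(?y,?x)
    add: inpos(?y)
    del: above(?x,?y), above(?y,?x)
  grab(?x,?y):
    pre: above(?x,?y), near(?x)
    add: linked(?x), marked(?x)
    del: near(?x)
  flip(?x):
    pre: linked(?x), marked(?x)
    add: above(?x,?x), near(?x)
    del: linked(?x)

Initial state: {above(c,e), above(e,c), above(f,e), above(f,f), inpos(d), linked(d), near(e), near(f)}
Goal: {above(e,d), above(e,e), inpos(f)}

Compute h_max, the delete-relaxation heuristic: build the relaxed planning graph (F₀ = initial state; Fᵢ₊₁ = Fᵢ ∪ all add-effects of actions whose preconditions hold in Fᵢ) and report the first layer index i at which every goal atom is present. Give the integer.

F0 = init (8 atoms)
F1 = F0 ∪ {above(c,d), above(d,d), above(e,d), above(f,d), inpos(f), linked(e), linked(f), marked(e), marked(f)}  (17 atoms)
F2 = F1 ∪ {above(c,f), above(d,e), above(d,f), above(e,e), above(e,f)}  (22 atoms)
goal ⊆ F2  ⇒  h_max = 2

2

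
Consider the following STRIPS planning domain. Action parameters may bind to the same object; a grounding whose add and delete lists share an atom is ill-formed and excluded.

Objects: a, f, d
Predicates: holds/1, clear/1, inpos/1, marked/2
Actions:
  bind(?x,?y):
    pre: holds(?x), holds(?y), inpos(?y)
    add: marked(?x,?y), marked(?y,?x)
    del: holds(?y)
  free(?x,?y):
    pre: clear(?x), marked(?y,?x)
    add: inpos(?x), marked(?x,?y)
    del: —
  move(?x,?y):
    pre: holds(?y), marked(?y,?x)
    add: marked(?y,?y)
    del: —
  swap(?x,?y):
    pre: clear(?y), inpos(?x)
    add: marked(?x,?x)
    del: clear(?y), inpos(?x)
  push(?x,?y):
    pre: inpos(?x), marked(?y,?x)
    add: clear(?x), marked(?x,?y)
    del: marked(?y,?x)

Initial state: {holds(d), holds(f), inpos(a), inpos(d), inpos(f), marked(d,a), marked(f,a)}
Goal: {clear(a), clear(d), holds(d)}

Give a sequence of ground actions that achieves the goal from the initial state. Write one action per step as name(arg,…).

push(a,d); push(d,a)

1. push(a,d)  →  {clear(a), holds(d), holds(f), inpos(a), inpos(d), inpos(f), marked(a,d), marked(f,a)}
2. push(d,a)  →  {clear(a), clear(d), holds(d), holds(f), inpos(a), inpos(d), inpos(f), marked(d,a), marked(f,a)}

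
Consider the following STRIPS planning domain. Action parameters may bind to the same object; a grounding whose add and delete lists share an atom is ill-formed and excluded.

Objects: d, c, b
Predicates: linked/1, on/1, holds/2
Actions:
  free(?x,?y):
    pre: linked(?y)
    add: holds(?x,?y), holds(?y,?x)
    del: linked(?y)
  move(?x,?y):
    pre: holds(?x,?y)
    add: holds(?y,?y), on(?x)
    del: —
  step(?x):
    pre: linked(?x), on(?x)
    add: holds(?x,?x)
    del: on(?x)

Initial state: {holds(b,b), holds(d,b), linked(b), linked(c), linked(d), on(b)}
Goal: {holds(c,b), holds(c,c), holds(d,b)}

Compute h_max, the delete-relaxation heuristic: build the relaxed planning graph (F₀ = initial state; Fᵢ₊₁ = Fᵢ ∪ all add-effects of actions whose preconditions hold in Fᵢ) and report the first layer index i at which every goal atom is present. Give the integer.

1

F0 = init (6 atoms)
F1 = F0 ∪ {holds(b,c), holds(b,d), holds(c,b), holds(c,c), holds(c,d), holds(d,c), holds(d,d), on(d)}  (14 atoms)
goal ⊆ F1  ⇒  h_max = 1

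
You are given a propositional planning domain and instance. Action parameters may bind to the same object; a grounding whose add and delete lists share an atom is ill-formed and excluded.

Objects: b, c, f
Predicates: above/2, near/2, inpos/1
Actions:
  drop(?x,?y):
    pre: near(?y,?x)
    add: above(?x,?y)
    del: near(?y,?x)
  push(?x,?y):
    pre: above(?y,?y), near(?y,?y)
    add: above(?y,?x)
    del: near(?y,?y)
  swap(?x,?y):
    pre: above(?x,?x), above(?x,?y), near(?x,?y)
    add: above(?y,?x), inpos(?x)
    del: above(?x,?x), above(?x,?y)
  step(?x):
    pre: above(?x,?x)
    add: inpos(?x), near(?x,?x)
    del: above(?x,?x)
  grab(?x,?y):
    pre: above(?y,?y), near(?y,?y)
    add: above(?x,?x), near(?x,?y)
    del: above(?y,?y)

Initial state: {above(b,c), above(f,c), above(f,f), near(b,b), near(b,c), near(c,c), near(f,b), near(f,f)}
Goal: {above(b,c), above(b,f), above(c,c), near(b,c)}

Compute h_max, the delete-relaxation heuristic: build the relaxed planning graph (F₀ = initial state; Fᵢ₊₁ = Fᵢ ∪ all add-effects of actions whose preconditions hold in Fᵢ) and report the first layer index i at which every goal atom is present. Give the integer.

1

F0 = init (8 atoms)
F1 = F0 ∪ {above(b,b), above(b,f), above(c,b), above(c,c), above(f,b), inpos(f), near(b,f), near(c,f)}  (16 atoms)
goal ⊆ F1  ⇒  h_max = 1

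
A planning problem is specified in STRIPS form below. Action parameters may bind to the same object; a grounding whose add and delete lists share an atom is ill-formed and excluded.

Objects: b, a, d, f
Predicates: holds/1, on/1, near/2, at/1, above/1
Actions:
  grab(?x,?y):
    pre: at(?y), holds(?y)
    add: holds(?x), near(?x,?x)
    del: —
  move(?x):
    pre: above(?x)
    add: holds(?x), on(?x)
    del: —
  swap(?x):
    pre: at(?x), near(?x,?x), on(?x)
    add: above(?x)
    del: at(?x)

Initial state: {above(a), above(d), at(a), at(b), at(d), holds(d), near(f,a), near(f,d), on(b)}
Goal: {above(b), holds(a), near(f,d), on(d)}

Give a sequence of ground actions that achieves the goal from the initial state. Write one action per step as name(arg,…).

1. grab(b,d)  →  {above(a), above(d), at(a), at(b), at(d), holds(b), holds(d), near(b,b), near(f,a), near(f,d), on(b)}
2. grab(a,b)  →  {above(a), above(d), at(a), at(b), at(d), holds(a), holds(b), holds(d), near(a,a), near(b,b), near(f,a), near(f,d), on(b)}
3. move(d)  →  {above(a), above(d), at(a), at(b), at(d), holds(a), holds(b), holds(d), near(a,a), near(b,b), near(f,a), near(f,d), on(b), on(d)}
4. swap(b)  →  {above(a), above(b), above(d), at(a), at(d), holds(a), holds(b), holds(d), near(a,a), near(b,b), near(f,a), near(f,d), on(b), on(d)}

grab(b,d); grab(a,b); move(d); swap(b)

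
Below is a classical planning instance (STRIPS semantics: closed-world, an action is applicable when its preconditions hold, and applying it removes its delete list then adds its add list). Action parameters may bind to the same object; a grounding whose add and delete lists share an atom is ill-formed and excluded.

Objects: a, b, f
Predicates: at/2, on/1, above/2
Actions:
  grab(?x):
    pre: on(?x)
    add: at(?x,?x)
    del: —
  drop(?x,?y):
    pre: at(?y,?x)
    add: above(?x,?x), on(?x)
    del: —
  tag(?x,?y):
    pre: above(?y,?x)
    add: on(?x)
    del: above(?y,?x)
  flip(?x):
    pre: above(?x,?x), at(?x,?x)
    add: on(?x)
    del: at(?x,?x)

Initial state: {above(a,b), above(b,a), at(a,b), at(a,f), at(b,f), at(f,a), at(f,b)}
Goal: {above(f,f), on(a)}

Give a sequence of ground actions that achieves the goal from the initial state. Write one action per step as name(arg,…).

drop(a,f); drop(f,a)

1. drop(a,f)  →  {above(a,a), above(a,b), above(b,a), at(a,b), at(a,f), at(b,f), at(f,a), at(f,b), on(a)}
2. drop(f,a)  →  {above(a,a), above(a,b), above(b,a), above(f,f), at(a,b), at(a,f), at(b,f), at(f,a), at(f,b), on(a), on(f)}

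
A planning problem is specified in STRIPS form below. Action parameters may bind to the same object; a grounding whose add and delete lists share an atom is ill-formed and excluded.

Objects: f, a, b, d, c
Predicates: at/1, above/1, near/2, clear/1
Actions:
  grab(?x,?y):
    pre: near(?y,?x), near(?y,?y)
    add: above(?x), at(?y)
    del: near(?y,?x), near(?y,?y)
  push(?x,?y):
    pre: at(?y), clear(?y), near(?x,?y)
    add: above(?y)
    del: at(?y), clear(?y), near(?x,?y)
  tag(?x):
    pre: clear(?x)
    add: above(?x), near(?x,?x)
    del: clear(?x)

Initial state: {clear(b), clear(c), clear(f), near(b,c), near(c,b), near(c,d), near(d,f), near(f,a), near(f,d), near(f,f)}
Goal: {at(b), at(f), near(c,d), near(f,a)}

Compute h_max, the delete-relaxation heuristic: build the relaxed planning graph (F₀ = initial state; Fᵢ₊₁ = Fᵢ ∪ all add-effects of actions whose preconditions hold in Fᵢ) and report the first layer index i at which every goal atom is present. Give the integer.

F0 = init (10 atoms)
F1 = F0 ∪ {above(a), above(b), above(c), above(d), above(f), at(f), near(b,b), near(c,c)}  (18 atoms)
F2 = F1 ∪ {at(b), at(c)}  (20 atoms)
goal ⊆ F2  ⇒  h_max = 2

2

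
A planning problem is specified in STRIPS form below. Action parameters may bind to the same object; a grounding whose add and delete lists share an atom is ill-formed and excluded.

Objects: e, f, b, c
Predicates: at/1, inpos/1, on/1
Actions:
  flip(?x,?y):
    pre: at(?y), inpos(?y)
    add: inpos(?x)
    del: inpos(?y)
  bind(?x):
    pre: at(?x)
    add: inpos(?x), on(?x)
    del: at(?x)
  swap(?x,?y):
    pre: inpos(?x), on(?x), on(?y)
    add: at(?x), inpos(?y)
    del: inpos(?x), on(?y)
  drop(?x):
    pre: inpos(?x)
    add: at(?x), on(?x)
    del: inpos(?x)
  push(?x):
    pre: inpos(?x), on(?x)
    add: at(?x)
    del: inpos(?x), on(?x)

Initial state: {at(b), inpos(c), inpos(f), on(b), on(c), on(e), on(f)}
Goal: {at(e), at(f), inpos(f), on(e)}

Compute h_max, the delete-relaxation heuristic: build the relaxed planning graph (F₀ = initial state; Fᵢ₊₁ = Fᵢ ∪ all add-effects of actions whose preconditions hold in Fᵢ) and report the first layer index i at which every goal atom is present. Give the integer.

2

F0 = init (7 atoms)
F1 = F0 ∪ {at(c), at(f), inpos(b), inpos(e)}  (11 atoms)
F2 = F1 ∪ {at(e)}  (12 atoms)
goal ⊆ F2  ⇒  h_max = 2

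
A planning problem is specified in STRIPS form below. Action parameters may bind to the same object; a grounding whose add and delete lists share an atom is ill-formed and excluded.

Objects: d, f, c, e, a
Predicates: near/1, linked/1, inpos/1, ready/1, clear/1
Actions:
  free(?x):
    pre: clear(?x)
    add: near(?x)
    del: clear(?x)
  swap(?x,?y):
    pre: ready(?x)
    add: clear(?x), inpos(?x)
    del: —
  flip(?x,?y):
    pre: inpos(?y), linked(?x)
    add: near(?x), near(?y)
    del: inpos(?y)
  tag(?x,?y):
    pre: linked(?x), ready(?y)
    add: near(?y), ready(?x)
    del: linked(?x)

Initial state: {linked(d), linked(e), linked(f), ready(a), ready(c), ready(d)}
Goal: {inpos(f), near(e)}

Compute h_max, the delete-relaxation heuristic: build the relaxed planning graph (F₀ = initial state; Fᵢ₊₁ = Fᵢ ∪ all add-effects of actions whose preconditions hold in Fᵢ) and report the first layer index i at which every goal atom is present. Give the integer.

2

F0 = init (6 atoms)
F1 = F0 ∪ {clear(a), clear(c), clear(d), inpos(a), inpos(c), inpos(d), near(a), near(c), near(d), ready(e), ready(f)}  (17 atoms)
F2 = F1 ∪ {clear(e), clear(f), inpos(e), inpos(f), near(e), near(f)}  (23 atoms)
goal ⊆ F2  ⇒  h_max = 2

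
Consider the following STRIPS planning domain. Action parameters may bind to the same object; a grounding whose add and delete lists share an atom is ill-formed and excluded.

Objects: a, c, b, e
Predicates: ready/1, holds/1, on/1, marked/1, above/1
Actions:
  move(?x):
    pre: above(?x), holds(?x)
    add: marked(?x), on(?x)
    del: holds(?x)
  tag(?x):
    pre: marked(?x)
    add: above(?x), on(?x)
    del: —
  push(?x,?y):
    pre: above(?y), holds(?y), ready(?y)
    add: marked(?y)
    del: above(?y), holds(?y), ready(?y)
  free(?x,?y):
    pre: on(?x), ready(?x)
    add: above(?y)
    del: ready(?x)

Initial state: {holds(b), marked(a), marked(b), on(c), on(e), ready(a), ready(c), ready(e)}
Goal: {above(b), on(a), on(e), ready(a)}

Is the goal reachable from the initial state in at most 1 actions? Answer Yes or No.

No

1. tag(a)  →  {above(a), holds(b), marked(a), marked(b), on(a), on(c), on(e), ready(a), ready(c), ready(e)}
2. tag(b)  →  {above(a), above(b), holds(b), marked(a), marked(b), on(a), on(b), on(c), on(e), ready(a), ready(c), ready(e)}
optimal plan length = 2; 2 > 1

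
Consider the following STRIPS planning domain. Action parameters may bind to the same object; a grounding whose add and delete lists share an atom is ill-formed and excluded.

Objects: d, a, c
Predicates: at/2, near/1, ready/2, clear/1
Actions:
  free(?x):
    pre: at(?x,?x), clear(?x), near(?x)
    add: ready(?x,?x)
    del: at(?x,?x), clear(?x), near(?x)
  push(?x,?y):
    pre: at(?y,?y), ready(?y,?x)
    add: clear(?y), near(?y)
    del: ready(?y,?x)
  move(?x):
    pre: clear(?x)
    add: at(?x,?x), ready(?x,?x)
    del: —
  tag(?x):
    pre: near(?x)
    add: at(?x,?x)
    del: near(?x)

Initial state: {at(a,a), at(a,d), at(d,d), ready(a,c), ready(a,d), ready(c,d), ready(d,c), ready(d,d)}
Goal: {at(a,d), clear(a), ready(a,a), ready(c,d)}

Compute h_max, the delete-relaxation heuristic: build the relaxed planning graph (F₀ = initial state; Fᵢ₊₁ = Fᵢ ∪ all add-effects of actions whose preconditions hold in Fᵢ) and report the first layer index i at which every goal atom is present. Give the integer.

2

F0 = init (8 atoms)
F1 = F0 ∪ {clear(a), clear(d), near(a), near(d)}  (12 atoms)
F2 = F1 ∪ {ready(a,a)}  (13 atoms)
goal ⊆ F2  ⇒  h_max = 2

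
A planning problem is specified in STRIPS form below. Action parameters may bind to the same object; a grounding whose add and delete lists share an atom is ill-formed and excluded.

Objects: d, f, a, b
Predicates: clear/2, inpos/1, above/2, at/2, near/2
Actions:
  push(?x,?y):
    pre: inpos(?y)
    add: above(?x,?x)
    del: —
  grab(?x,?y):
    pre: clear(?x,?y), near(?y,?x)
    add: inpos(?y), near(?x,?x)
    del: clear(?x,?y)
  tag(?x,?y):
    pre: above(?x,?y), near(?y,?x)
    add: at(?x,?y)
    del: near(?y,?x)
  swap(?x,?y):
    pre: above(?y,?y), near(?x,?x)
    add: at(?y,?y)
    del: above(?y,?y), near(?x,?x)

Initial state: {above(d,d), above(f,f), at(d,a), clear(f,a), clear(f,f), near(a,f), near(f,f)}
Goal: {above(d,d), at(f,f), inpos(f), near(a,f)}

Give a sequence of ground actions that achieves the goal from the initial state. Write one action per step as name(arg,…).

grab(f,f); tag(f,f)

1. grab(f,f)  →  {above(d,d), above(f,f), at(d,a), clear(f,a), inpos(f), near(a,f), near(f,f)}
2. tag(f,f)  →  {above(d,d), above(f,f), at(d,a), at(f,f), clear(f,a), inpos(f), near(a,f)}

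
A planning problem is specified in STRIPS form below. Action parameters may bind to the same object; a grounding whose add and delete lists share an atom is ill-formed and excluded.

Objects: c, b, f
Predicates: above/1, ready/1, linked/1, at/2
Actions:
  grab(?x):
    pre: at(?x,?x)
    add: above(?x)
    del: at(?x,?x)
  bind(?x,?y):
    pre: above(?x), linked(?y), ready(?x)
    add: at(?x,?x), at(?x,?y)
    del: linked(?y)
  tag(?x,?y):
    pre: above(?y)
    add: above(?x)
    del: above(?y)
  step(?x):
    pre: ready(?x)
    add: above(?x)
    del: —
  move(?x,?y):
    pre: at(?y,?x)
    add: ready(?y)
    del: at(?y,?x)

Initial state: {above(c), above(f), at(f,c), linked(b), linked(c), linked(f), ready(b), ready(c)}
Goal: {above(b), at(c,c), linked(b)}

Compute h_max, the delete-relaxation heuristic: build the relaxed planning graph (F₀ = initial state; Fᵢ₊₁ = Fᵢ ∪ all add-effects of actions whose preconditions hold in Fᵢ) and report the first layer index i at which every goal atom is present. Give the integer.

1

F0 = init (8 atoms)
F1 = F0 ∪ {above(b), at(c,b), at(c,c), at(c,f), ready(f)}  (13 atoms)
goal ⊆ F1  ⇒  h_max = 1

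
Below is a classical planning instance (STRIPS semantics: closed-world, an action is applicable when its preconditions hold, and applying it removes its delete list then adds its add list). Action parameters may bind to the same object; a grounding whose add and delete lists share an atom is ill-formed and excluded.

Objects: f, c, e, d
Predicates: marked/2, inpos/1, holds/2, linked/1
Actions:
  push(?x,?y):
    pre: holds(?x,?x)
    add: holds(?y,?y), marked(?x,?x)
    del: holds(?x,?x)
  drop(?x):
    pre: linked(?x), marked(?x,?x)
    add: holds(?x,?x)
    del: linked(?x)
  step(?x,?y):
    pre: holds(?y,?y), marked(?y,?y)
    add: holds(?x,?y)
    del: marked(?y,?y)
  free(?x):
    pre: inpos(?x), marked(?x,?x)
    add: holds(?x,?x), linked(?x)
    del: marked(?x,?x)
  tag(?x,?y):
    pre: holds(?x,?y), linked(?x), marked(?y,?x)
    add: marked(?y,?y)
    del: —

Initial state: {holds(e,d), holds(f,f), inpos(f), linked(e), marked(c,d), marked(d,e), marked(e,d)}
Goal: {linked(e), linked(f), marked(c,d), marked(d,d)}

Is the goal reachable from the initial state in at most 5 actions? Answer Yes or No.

Yes

1. push(f,c)  →  {holds(c,c), holds(e,d), inpos(f), linked(e), marked(c,d), marked(d,e), marked(e,d), marked(f,f)}
2. free(f)  →  {holds(c,c), holds(e,d), holds(f,f), inpos(f), linked(e), linked(f), marked(c,d), marked(d,e), marked(e,d)}
3. tag(e,d)  →  {holds(c,c), holds(e,d), holds(f,f), inpos(f), linked(e), linked(f), marked(c,d), marked(d,d), marked(d,e), marked(e,d)}
optimal plan length = 3; 3 ≤ 5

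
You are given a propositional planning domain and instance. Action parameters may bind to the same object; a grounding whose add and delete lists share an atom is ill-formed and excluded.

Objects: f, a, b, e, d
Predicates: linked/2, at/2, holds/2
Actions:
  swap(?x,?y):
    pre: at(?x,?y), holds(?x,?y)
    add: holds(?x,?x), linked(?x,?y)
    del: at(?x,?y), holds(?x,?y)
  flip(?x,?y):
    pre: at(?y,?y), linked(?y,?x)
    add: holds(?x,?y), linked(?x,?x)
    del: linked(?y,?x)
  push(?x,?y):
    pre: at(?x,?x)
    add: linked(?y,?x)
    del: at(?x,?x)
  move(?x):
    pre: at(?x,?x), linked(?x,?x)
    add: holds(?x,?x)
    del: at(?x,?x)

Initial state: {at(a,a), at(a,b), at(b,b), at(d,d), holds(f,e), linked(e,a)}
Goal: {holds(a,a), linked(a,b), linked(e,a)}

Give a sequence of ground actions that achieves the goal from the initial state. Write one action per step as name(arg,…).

push(a,b); flip(a,b); swap(a,b)

1. push(a,b)  →  {at(a,b), at(b,b), at(d,d), holds(f,e), linked(b,a), linked(e,a)}
2. flip(a,b)  →  {at(a,b), at(b,b), at(d,d), holds(a,b), holds(f,e), linked(a,a), linked(e,a)}
3. swap(a,b)  →  {at(b,b), at(d,d), holds(a,a), holds(f,e), linked(a,a), linked(a,b), linked(e,a)}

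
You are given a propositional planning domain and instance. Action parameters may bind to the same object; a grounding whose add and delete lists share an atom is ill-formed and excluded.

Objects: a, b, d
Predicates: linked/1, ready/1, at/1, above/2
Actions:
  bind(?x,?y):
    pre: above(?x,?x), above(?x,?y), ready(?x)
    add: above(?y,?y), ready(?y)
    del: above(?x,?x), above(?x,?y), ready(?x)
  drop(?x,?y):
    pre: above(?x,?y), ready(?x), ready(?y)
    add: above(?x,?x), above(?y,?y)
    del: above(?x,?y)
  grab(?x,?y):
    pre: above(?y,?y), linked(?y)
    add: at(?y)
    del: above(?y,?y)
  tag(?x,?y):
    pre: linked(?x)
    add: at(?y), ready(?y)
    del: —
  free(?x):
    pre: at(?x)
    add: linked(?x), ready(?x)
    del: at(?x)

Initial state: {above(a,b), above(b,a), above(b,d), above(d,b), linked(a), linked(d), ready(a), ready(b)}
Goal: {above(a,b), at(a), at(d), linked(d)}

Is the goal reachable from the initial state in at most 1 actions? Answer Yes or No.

1. tag(a,a)  →  {above(a,b), above(b,a), above(b,d), above(d,b), at(a), linked(a), linked(d), ready(a), ready(b)}
2. tag(a,d)  →  {above(a,b), above(b,a), above(b,d), above(d,b), at(a), at(d), linked(a), linked(d), ready(a), ready(b), ready(d)}
optimal plan length = 2; 2 > 1

No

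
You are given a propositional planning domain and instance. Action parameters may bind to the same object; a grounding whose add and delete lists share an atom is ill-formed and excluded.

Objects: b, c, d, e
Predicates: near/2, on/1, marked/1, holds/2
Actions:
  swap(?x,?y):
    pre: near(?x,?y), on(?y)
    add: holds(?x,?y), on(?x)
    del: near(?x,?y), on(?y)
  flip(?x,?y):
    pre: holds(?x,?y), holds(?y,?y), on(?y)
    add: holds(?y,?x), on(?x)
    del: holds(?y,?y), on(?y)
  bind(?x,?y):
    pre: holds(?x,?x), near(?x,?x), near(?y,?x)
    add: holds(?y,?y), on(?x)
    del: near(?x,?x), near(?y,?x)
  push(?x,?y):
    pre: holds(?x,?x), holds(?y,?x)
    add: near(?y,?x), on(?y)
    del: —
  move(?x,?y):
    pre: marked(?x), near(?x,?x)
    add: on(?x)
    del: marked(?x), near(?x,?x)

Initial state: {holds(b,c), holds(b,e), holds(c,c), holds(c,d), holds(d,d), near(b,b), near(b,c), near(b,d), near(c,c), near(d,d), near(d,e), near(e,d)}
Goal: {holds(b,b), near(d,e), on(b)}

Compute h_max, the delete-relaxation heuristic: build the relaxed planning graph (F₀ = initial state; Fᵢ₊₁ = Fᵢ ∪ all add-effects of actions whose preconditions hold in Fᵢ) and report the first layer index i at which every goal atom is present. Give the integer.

F0 = init (12 atoms)
F1 = F0 ∪ {holds(b,b), holds(e,e), near(c,d), on(b), on(c), on(d)}  (18 atoms)
goal ⊆ F1  ⇒  h_max = 1

1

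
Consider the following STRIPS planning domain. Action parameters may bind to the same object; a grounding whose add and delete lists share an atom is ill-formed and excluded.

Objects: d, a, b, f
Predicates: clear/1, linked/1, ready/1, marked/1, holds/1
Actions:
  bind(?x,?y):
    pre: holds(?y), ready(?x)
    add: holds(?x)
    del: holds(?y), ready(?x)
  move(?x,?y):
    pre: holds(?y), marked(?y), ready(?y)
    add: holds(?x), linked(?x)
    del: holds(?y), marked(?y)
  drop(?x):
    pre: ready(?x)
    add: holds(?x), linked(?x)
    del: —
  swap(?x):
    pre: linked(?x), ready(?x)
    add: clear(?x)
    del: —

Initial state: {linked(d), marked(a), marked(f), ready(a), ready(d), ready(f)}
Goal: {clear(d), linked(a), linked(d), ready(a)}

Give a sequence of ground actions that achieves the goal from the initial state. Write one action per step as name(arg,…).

1. drop(a)  →  {holds(a), linked(a), linked(d), marked(a), marked(f), ready(a), ready(d), ready(f)}
2. swap(d)  →  {clear(d), holds(a), linked(a), linked(d), marked(a), marked(f), ready(a), ready(d), ready(f)}

drop(a); swap(d)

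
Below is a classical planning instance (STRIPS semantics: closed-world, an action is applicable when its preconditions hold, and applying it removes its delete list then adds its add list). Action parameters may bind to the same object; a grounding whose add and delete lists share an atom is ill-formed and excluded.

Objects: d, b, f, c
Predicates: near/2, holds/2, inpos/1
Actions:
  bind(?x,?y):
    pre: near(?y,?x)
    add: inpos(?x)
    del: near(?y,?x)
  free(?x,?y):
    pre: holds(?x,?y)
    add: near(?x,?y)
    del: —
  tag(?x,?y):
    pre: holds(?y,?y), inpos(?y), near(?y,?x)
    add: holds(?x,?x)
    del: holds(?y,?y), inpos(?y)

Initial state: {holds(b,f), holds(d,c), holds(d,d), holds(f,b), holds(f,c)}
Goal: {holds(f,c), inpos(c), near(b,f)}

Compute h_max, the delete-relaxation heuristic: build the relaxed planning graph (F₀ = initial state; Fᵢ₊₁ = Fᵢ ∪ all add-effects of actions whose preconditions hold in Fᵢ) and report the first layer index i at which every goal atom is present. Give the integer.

2

F0 = init (5 atoms)
F1 = F0 ∪ {near(b,f), near(d,c), near(d,d), near(f,b), near(f,c)}  (10 atoms)
F2 = F1 ∪ {inpos(b), inpos(c), inpos(d), inpos(f)}  (14 atoms)
goal ⊆ F2  ⇒  h_max = 2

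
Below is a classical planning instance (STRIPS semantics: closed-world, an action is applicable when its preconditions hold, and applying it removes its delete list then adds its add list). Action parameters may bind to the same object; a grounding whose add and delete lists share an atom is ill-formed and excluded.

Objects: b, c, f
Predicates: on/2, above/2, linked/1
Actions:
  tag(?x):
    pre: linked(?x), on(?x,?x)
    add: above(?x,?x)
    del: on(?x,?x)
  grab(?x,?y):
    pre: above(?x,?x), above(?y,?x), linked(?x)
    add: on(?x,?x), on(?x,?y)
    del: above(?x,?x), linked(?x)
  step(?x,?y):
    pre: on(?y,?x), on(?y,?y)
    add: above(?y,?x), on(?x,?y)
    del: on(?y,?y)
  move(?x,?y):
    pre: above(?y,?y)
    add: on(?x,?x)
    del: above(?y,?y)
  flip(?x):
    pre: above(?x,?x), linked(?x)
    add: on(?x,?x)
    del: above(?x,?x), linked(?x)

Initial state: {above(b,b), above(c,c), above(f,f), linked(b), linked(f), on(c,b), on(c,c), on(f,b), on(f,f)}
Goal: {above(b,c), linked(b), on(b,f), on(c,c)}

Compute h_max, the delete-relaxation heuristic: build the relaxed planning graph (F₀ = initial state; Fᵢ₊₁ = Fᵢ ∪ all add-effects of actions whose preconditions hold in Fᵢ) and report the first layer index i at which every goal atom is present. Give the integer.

2

F0 = init (9 atoms)
F1 = F0 ∪ {above(c,b), above(f,b), on(b,b), on(b,c), on(b,f)}  (14 atoms)
F2 = F1 ∪ {above(b,c), above(b,f)}  (16 atoms)
goal ⊆ F2  ⇒  h_max = 2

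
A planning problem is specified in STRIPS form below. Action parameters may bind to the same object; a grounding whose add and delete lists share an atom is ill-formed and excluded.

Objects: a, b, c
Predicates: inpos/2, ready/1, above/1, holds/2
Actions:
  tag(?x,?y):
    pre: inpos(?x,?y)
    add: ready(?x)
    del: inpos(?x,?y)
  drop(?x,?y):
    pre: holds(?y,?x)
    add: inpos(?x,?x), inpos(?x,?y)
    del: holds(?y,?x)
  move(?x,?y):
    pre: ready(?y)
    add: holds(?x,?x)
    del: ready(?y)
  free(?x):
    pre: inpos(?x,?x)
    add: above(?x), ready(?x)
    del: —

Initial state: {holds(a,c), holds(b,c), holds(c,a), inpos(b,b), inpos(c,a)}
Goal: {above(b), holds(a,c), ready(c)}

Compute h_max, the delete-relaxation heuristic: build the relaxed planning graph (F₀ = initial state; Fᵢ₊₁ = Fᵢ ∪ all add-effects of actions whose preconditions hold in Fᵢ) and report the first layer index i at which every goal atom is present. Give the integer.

F0 = init (5 atoms)
F1 = F0 ∪ {above(b), inpos(a,a), inpos(a,c), inpos(c,b), inpos(c,c), ready(b), ready(c)}  (12 atoms)
goal ⊆ F1  ⇒  h_max = 1

1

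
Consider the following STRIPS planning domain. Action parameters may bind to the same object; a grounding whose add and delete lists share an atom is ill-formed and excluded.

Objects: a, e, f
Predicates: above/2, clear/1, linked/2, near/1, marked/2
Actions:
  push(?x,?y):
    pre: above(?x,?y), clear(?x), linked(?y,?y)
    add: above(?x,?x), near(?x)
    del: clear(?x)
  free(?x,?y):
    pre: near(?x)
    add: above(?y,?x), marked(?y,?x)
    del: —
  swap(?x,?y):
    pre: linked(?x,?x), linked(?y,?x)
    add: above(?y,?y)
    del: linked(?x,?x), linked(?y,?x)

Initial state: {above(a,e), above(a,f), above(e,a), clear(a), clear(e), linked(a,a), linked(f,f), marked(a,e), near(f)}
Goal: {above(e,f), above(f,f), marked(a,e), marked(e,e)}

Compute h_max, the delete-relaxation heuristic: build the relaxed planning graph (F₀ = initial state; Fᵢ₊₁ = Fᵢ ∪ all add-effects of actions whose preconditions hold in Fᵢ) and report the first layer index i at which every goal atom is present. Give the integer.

2

F0 = init (9 atoms)
F1 = F0 ∪ {above(a,a), above(e,e), above(e,f), above(f,f), marked(a,f), marked(e,f), marked(f,f), near(a), near(e)}  (18 atoms)
F2 = F1 ∪ {above(f,a), above(f,e), marked(a,a), marked(e,a), marked(e,e), marked(f,a), marked(f,e)}  (25 atoms)
goal ⊆ F2  ⇒  h_max = 2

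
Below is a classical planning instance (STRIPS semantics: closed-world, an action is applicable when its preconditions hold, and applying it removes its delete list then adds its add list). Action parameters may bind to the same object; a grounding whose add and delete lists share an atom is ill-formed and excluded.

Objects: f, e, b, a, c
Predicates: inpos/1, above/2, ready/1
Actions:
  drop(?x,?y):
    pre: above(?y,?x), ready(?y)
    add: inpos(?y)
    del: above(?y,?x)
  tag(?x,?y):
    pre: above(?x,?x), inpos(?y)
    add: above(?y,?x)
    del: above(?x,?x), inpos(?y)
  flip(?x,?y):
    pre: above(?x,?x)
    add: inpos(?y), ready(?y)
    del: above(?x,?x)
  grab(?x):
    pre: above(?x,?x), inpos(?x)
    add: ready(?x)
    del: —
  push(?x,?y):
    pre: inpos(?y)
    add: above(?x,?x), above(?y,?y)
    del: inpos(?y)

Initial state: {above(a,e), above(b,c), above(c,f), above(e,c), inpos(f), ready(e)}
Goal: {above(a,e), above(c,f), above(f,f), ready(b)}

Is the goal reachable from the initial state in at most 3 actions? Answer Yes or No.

1. push(e,f)  →  {above(a,e), above(b,c), above(c,f), above(e,c), above(e,e), above(f,f), ready(e)}
2. flip(e,b)  →  {above(a,e), above(b,c), above(c,f), above(e,c), above(f,f), inpos(b), ready(b), ready(e)}
optimal plan length = 2; 2 ≤ 3

Yes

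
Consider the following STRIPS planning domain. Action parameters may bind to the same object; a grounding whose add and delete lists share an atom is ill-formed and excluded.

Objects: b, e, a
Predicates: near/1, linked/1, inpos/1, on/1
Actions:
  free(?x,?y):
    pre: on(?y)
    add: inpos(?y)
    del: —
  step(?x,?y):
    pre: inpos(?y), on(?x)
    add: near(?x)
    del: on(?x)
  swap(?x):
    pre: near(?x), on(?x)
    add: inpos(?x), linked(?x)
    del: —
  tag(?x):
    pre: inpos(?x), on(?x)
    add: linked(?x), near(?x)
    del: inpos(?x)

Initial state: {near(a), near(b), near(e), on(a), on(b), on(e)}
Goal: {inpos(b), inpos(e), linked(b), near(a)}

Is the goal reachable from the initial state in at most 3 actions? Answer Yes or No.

1. free(b,e)  →  {inpos(e), near(a), near(b), near(e), on(a), on(b), on(e)}
2. swap(b)  →  {inpos(b), inpos(e), linked(b), near(a), near(b), near(e), on(a), on(b), on(e)}
optimal plan length = 2; 2 ≤ 3

Yes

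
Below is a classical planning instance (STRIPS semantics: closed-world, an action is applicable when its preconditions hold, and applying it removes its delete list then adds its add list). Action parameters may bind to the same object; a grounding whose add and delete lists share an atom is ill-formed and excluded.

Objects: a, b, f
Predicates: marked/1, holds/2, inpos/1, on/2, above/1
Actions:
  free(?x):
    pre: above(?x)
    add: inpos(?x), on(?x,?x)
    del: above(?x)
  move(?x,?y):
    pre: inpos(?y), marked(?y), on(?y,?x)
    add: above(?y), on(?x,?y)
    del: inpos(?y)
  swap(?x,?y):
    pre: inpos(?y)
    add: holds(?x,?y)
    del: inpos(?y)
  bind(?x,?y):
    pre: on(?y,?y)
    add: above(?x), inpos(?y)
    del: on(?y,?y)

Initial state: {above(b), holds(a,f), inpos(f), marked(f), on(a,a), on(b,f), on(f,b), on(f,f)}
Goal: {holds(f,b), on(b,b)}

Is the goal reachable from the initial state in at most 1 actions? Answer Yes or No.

No

1. free(b)  →  {holds(a,f), inpos(b), inpos(f), marked(f), on(a,a), on(b,b), on(b,f), on(f,b), on(f,f)}
2. swap(f,b)  →  {holds(a,f), holds(f,b), inpos(f), marked(f), on(a,a), on(b,b), on(b,f), on(f,b), on(f,f)}
optimal plan length = 2; 2 > 1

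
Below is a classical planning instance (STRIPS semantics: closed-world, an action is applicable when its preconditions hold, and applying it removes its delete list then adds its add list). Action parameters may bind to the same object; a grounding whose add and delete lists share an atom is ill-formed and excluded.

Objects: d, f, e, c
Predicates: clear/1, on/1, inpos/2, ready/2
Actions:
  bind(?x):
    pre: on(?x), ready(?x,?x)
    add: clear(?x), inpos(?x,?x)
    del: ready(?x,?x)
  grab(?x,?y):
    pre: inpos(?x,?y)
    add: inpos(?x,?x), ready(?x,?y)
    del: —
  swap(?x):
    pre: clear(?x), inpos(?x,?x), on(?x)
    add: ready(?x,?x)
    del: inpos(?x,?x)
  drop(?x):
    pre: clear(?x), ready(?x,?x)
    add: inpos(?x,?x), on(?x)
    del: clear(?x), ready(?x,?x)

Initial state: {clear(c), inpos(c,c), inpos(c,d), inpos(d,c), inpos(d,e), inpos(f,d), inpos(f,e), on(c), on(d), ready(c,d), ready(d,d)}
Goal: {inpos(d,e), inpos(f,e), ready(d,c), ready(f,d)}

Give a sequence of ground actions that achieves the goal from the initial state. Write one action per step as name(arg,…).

grab(d,c); grab(f,d)

1. grab(d,c)  →  {clear(c), inpos(c,c), inpos(c,d), inpos(d,c), inpos(d,d), inpos(d,e), inpos(f,d), inpos(f,e), on(c), on(d), ready(c,d), ready(d,c), ready(d,d)}
2. grab(f,d)  →  {clear(c), inpos(c,c), inpos(c,d), inpos(d,c), inpos(d,d), inpos(d,e), inpos(f,d), inpos(f,e), inpos(f,f), on(c), on(d), ready(c,d), ready(d,c), ready(d,d), ready(f,d)}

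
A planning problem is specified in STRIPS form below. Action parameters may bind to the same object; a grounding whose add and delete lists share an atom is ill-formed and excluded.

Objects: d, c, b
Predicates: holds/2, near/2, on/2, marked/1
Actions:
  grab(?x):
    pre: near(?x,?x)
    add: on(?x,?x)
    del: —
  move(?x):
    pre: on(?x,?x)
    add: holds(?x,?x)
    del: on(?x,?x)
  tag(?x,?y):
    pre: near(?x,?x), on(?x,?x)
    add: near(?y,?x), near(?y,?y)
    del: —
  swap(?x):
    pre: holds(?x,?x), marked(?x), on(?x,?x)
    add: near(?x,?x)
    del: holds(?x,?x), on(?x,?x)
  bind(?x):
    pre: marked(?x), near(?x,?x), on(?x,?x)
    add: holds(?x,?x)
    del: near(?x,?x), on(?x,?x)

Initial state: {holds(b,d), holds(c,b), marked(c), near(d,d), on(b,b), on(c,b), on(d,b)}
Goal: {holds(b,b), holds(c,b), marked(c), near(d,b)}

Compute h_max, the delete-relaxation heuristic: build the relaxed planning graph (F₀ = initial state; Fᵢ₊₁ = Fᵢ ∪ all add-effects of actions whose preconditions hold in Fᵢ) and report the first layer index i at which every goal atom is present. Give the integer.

F0 = init (7 atoms)
F1 = F0 ∪ {holds(b,b), on(d,d)}  (9 atoms)
F2 = F1 ∪ {holds(d,d), near(b,b), near(b,d), near(c,c), near(c,d)}  (14 atoms)
F3 = F2 ∪ {near(c,b), near(d,b), on(c,c)}  (17 atoms)
goal ⊆ F3  ⇒  h_max = 3

3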